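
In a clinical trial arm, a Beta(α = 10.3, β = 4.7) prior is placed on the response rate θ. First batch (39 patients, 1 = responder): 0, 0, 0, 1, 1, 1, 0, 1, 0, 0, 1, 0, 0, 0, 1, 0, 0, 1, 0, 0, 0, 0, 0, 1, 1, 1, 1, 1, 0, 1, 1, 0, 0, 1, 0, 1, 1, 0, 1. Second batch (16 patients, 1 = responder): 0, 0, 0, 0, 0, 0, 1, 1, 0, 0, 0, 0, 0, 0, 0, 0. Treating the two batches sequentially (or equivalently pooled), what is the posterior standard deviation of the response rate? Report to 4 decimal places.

0.0588

The Beta prior is conjugate to a Binomial/Bernoulli likelihood; the update adds successes to α and failures to β.
After batch 1: Beta(10.3+18, 4.7+21) = Beta(28.3, 25.7).
After batch 2: Beta(28.3+2, 25.7+14) = Beta(30.3, 39.7).
Var = αβ/((α+β)²(α+β+1)) = 30.3·39.7/(70.0²·71.0) = 0.00345763; SD = √0.00345763 = 0.0588.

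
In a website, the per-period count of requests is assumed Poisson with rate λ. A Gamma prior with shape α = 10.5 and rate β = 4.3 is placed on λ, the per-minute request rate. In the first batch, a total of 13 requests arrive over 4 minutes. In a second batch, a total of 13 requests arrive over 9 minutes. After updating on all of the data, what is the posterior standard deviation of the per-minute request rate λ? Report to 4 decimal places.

0.3492

With a Gamma(shape α, rate β) prior, the Poisson likelihood is conjugate: the posterior is Gamma(α + ΣXᵢ, β + n).
After batch 1: Gamma(α+S, β+n) = Gamma(10.5+13, 4.3+4) = Gamma(23.5, 8.3).
After batch 2: Gamma(α+S, β+n) = Gamma(23.5+13, 8.3+9) = Gamma(36.5, 17.3).
SD = √α/β = √36.5/17.3 = 0.3492.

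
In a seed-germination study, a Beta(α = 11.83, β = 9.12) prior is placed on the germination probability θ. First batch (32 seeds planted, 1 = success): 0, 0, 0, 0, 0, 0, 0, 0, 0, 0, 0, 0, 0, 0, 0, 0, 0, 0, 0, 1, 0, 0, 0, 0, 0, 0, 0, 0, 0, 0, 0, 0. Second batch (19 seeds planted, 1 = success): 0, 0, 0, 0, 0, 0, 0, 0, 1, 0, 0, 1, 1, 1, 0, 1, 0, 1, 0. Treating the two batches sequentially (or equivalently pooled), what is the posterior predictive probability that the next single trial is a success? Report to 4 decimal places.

0.2617

The Beta prior is conjugate to a Binomial/Bernoulli likelihood; the update adds successes to α and failures to β.
After batch 1: Beta(11.83+1, 9.12+31) = Beta(12.83, 40.12).
After batch 2: Beta(12.83+6, 40.12+13) = Beta(18.83, 53.12).
For a single future Bernoulli trial, P(success | data) = α/(α+β) = 0.2617.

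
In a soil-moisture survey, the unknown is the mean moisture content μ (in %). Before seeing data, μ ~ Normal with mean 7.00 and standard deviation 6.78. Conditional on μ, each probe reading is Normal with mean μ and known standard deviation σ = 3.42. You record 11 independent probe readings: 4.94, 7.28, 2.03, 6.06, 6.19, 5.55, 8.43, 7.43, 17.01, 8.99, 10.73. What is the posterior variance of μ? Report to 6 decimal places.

For Normal data with known variance σ², a Normal(μ₀, σ₀²) prior on μ is conjugate. Posterior precision = 1/σ₀² + n/σ²; posterior mean is the precision-weighted average of μ₀ and x̄.
σ₀² = 6.78² = 45.9684, σ² = 3.42² = 11.6964; σ² + n·σ₀² = 11.6964 + 11·45.9684 = 517.3488.
Posterior precision = 1/σ₀² + n/σ² = 1/45.9684 + 11/11.6964 = (σ² + n·σ₀²)/(σ₀²σ²) = 517.3488/(45.9684·11.6964); posterior variance σₙ² = σ₀²σ²/(σ² + n·σ₀²) = 45.9684·11.6964/517.3488 = 1.039269.

1.039269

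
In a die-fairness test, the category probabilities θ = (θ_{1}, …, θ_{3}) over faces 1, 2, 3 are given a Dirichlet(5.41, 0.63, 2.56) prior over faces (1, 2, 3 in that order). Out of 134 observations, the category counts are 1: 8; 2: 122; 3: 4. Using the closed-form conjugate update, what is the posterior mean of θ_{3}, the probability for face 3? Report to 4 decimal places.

The Dirichlet prior is conjugate to the Multinomial likelihood: each posterior αⱼ = prior αⱼ + observed count nⱼ.
Posterior concentration: (13.41, 122.63, 6.56), total = 142.60.
E[θ_{3}|data] = α_{3}/Σα = 6.56/142.60 = 0.0460.

0.0460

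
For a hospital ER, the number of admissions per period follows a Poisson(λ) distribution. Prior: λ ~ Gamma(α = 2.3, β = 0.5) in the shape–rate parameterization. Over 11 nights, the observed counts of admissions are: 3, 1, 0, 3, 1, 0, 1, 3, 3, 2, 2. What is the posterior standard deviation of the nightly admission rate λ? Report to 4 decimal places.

0.4013

With a Gamma(shape α, rate β) prior, the Poisson likelihood is conjugate: the posterior is Gamma(α + ΣXᵢ, β + n).
Sum of counts S = 19 over n = 11 nights.
Posterior: Gamma(α+S, β+n) = Gamma(2.3+19, 0.5+11) = Gamma(21.3, 11.5).
SD = √α/β = √21.3/11.5 = 0.4013.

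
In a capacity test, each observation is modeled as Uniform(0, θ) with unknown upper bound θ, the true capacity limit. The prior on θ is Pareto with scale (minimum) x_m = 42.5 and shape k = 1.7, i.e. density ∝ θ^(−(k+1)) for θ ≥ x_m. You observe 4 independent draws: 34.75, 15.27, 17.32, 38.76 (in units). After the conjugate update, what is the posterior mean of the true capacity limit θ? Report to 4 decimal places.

A Pareto(scale x_m, shape k) prior on the upper bound θ of Uniform(0, θ) is conjugate: posterior is Pareto(max(x_m, max xᵢ), k + n).
Sample maximum = 38.76; prior scale x_m = 42.5 → posterior scale = max = 42.50.
Posterior shape = 1.7 + 4 = 5.7.
E[θ|data] = k·x_m/(k−1) = 5.7·42.50/4.7 = 51.5426.

51.5426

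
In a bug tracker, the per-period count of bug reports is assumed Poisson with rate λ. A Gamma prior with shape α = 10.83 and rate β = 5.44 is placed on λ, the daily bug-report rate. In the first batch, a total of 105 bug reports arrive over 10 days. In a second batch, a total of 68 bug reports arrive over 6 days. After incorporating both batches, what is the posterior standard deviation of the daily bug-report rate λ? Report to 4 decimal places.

0.6324

With a Gamma(shape α, rate β) prior, the Poisson likelihood is conjugate: the posterior is Gamma(α + ΣXᵢ, β + n).
After batch 1: Gamma(α+S, β+n) = Gamma(10.83+105, 5.44+10) = Gamma(115.83, 15.44).
After batch 2: Gamma(α+S, β+n) = Gamma(115.83+68, 15.44+6) = Gamma(183.83, 21.44).
SD = √α/β = √183.83/21.44 = 0.6324.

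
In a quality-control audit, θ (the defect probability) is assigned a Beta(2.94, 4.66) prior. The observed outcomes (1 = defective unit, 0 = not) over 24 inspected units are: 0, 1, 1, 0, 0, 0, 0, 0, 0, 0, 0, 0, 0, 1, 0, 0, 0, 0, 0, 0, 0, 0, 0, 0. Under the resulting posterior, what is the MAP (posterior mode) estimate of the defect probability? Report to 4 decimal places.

0.1669

The Beta prior is conjugate to a Binomial/Bernoulli likelihood; the update adds successes to α and failures to β.
Posterior: Beta(α+k, β+n−k) = Beta(2.94+3, 4.66+21) = Beta(5.94, 25.66).
Mode of Beta(a,b) for a,b>1 is (a−1)/(a+b−2) = 4.94/29.60 = 0.1669.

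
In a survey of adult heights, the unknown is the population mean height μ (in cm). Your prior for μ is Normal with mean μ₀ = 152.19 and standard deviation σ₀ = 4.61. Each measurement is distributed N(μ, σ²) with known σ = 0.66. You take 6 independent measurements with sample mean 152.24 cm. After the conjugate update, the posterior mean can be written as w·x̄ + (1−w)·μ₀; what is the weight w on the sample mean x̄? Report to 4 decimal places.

For Normal data with known variance σ², a Normal(μ₀, σ₀²) prior on μ is conjugate. Posterior precision = 1/σ₀² + n/σ²; posterior mean is the precision-weighted average of μ₀ and x̄.
σ₀² = 4.61² = 21.2521, σ² = 0.66² = 0.4356. Prior precision 1/σ₀² = 1/21.2521; data precision n/σ² = 6/0.4356.
w = (n/σ²)/(1/σ₀² + n/σ²) = n·σ₀²/(σ² + n·σ₀²) = 6·21.2521/(0.4356 + 6·21.2521) = 127.5126/127.9482 = 0.9966.

0.9966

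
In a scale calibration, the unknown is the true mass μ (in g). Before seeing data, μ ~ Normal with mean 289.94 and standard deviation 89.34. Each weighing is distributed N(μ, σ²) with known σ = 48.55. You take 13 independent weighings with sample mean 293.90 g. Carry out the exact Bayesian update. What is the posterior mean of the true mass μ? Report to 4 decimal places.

For Normal data with known variance σ², a Normal(μ₀, σ₀²) prior on μ is conjugate. Posterior precision = 1/σ₀² + n/σ²; posterior mean is the precision-weighted average of μ₀ and x̄.
n·x̄ = 13·293.90 = 3820.7.
σ₀² = 89.34² = 7981.6356, σ² = 48.55² = 2357.1025; σ² + n·σ₀² = 2357.1025 + 13·7981.6356 = 106118.3653.
Posterior mean = (μ₀/σ₀² + n·x̄/σ²)/(1/σ₀² + n/σ²) = (σ²·μ₀ + σ₀²·n·x̄)/(σ² + n·σ₀²) = (2357.1025·289.94 + 7981.6356·3820.7)/106118.3653 = 31178853.43577/106118.3653 = 293.8120.

293.8120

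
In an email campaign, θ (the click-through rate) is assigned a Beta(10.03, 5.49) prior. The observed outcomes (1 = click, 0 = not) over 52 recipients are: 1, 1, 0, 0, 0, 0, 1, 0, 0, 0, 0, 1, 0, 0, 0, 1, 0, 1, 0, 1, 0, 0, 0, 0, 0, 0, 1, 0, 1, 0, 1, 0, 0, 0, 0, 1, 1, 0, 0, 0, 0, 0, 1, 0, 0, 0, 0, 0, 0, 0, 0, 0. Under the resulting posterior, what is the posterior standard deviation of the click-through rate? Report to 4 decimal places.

The Beta prior is conjugate to a Binomial/Bernoulli likelihood; the update adds successes to α and failures to β.
Posterior: Beta(α+k, β+n−k) = Beta(10.03+13, 5.49+39) = Beta(23.03, 44.49).
Var = αβ/((α+β)²(α+β+1)) = 23.03·44.49/(67.52²·68.52) = 0.00328000; SD = √0.00328000 = 0.0573.

0.0573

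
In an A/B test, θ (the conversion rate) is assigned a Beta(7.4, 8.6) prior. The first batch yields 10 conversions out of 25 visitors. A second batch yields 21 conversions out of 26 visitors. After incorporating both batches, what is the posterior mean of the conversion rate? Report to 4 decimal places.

0.5731

The Beta prior is conjugate to a Binomial/Bernoulli likelihood; the update adds successes to α and failures to β.
After batch 1: Beta(7.4+10, 8.6+15) = Beta(17.4, 23.6).
After batch 2: Beta(17.4+21, 23.6+5) = Beta(38.4, 28.6).
Posterior mean = α/(α+β) = 38.4/67.0 = 0.5731.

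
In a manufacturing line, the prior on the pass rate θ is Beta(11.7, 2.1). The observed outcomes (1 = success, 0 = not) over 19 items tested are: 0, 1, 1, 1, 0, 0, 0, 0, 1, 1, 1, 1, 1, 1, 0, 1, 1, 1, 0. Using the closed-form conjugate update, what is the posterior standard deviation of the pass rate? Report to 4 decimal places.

0.0770

The Beta prior is conjugate to a Binomial/Bernoulli likelihood; the update adds successes to α and failures to β.
Posterior: Beta(α+k, β+n−k) = Beta(11.7+12, 2.1+7) = Beta(23.7, 9.1).
Var = αβ/((α+β)²(α+β+1)) = 23.7·9.1/(32.8²·33.8) = 0.00593096; SD = √0.00593096 = 0.0770.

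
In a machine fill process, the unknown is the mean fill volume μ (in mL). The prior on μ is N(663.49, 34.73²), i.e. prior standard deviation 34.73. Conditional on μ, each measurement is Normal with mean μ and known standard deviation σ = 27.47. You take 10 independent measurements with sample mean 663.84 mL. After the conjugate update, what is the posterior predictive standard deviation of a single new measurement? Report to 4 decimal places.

28.7336

For Normal data with known variance σ², a Normal(μ₀, σ₀²) prior on μ is conjugate. Posterior precision = 1/σ₀² + n/σ²; posterior mean is the precision-weighted average of μ₀ and x̄.
σ₀² = 34.73² = 1206.1729, σ² = 27.47² = 754.6009; σ² + n·σ₀² = 754.6009 + 10·1206.1729 = 12816.3299.
Posterior precision = 1/σ₀² + n/σ² = 1/1206.1729 + 10/754.6009 = (σ² + n·σ₀²)/(σ₀²σ²) = 12816.3299/(1206.1729·754.6009); posterior variance σₙ² = σ₀²σ²/(σ² + n·σ₀²) = 1206.1729·754.6009/12816.3299 = 71.017145.
Predictive variance for one new observation = σₙ² + σ² = 1206.1729·754.6009/12816.3299 + 754.6009 = σ²·(σ₀² + 12816.3299)/12816.3299 = 754.6009·14022.5028/12816.3299 = 825.618045; SD = √(754.6009·14022.5028/12816.3299) = 28.7336.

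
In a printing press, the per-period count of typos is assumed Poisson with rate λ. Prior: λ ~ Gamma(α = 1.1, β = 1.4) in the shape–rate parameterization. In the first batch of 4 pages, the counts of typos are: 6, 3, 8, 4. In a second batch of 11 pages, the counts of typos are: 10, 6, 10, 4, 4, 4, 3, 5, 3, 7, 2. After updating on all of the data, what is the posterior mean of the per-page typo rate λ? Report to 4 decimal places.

4.8841

With a Gamma(shape α, rate β) prior, the Poisson likelihood is conjugate: the posterior is Gamma(α + ΣXᵢ, β + n).
Batch 1: sum of counts S = 21 over n = 4 pages.
After batch 1: Gamma(α+S, β+n) = Gamma(1.1+21, 1.4+4) = Gamma(22.1, 5.4).
Batch 2: sum of counts S = 58 over n = 11 pages.
After batch 2: Gamma(α+S, β+n) = Gamma(22.1+58, 5.4+11) = Gamma(80.1, 16.4).
Posterior mean = α/β = 80.1/16.4 = 4.8841.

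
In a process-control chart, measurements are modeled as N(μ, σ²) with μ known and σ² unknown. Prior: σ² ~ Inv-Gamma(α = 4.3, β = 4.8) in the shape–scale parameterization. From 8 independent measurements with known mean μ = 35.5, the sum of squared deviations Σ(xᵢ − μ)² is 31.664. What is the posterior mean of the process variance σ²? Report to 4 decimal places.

With known mean μ and an Inverse-Gamma(α, β) prior on σ², the Normal likelihood is conjugate: posterior is Inv-Gamma(α + n/2, β + Σ(xᵢ−μ)²/2).
Posterior: Inv-Gamma(4.3 + 8/2, 4.8 + 31.664/2) = Inv-Gamma(8.30, 20.6320).
E[σ²|data] = β/(α−1) = 20.6320/7.30 = 2.8263.

2.8263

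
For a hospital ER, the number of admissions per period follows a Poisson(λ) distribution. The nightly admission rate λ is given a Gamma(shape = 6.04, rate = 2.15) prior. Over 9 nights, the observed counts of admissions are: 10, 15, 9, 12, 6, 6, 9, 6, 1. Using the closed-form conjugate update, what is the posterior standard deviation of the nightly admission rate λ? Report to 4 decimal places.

With a Gamma(shape α, rate β) prior, the Poisson likelihood is conjugate: the posterior is Gamma(α + ΣXᵢ, β + n).
Sum of counts S = 74 over n = 9 nights.
Posterior: Gamma(α+S, β+n) = Gamma(6.04+74, 2.15+9) = Gamma(80.04, 11.15).
SD = √α/β = √80.04/11.15 = 0.8024.

0.8024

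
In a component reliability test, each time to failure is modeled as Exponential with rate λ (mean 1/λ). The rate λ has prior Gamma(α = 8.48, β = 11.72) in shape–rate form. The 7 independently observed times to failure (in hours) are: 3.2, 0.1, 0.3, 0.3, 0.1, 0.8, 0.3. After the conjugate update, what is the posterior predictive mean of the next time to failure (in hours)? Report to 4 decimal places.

With a Gamma(shape α, rate β) prior on the exponential rate λ, the posterior after n observations with total T = Σxᵢ is Gamma(α+n, β+T).
Sum of observations T = 5.1 hours; n = 7.
Posterior: Gamma(8.48+7, 11.72+5.1) = Gamma(15.48, 16.82).
The predictive distribution for the next observation is Lomax; its mean is β/(α−1) = 16.82/14.48 = 1.1616.

1.1616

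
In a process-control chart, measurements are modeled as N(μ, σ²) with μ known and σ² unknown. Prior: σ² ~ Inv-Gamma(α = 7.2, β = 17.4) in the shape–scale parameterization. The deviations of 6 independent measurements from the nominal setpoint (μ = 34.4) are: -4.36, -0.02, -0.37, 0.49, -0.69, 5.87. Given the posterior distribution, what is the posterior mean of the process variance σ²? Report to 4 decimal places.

With known mean μ and an Inverse-Gamma(α, β) prior on σ², the Normal likelihood is conjugate: posterior is Inv-Gamma(α + n/2, β + Σ(xᵢ−μ)²/2).
Σ(xᵢ−μ)² = (-4.36)² + (-0.02)² + (-0.37)² + (0.49)² + (-0.69)² + (5.87)² = 54.3200.
Posterior: Inv-Gamma(7.2 + 6/2, 17.4 + 54.3200/2) = Inv-Gamma(10.20, 44.56000).
E[σ²|data] = β/(α−1) = 44.56000/9.20 = 4.8435.

4.8435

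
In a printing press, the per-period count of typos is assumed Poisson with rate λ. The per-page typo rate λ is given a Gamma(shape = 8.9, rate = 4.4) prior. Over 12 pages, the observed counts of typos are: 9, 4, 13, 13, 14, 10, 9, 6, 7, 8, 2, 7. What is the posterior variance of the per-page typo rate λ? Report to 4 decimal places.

0.4123

With a Gamma(shape α, rate β) prior, the Poisson likelihood is conjugate: the posterior is Gamma(α + ΣXᵢ, β + n).
Sum of counts S = 102 over n = 12 pages.
Posterior: Gamma(α+S, β+n) = Gamma(8.9+102, 4.4+12) = Gamma(110.9, 16.4).
Var = α/β² = 110.9/16.4² = 0.4123.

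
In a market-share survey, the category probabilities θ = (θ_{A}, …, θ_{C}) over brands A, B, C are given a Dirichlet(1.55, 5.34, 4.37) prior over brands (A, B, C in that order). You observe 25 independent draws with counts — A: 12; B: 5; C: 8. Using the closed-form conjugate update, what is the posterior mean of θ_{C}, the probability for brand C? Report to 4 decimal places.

0.3411

The Dirichlet prior is conjugate to the Multinomial likelihood: each posterior αⱼ = prior αⱼ + observed count nⱼ.
Posterior concentration: (13.55, 10.34, 12.37), total = 36.26.
E[θ_{C}|data] = α_{C}/Σα = 12.37/36.26 = 0.3411.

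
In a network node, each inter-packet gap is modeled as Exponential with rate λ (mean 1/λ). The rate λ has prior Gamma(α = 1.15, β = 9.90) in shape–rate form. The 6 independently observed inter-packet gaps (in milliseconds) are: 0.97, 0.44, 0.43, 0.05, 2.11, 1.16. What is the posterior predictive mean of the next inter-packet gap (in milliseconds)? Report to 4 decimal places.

With a Gamma(shape α, rate β) prior on the exponential rate λ, the posterior after n observations with total T = Σxᵢ is Gamma(α+n, β+T).
Sum of observations T = 5.16 milliseconds; n = 6.
Posterior: Gamma(1.15+6, 9.90+5.16) = Gamma(7.15, 15.06).
The predictive distribution for the next observation is Lomax; its mean is β/(α−1) = 15.06/6.15 = 2.4488.

2.4488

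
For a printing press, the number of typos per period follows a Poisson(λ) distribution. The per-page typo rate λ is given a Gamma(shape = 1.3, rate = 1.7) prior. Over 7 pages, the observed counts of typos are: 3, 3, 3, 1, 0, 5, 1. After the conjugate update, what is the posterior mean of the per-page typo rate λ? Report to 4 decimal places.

With a Gamma(shape α, rate β) prior, the Poisson likelihood is conjugate: the posterior is Gamma(α + ΣXᵢ, β + n).
Sum of counts S = 16 over n = 7 pages.
Posterior: Gamma(α+S, β+n) = Gamma(1.3+16, 1.7+7) = Gamma(17.3, 8.7).
Posterior mean = α/β = 17.3/8.7 = 1.9885.

1.9885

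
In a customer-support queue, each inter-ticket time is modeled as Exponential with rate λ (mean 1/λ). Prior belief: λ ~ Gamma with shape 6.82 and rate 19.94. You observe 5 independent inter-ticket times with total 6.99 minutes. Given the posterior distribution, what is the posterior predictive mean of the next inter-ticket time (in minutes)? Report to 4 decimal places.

2.4889

With a Gamma(shape α, rate β) prior on the exponential rate λ, the posterior after n observations with total T = Σxᵢ is Gamma(α+n, β+T).
Posterior: Gamma(6.82+5, 19.94+6.99) = Gamma(11.82, 26.93).
The predictive distribution for the next observation is Lomax; its mean is β/(α−1) = 26.93/10.82 = 2.4889.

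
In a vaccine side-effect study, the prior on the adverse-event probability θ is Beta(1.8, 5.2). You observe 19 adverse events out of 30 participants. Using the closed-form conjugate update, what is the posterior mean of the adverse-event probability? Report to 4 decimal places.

0.5622

The Beta prior is conjugate to a Binomial/Bernoulli likelihood; the update adds successes to α and failures to β.
Posterior: Beta(α+k, β+n−k) = Beta(1.8+19, 5.2+11) = Beta(20.8, 16.2).
Posterior mean = α/(α+β) = 20.8/37.0 = 0.5622.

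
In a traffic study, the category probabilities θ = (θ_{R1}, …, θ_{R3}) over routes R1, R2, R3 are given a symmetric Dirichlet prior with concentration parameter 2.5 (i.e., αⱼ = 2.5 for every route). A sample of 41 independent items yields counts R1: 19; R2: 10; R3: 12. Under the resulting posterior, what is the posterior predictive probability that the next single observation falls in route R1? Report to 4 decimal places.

0.4433

The Dirichlet prior is conjugate to the Multinomial likelihood: each posterior αⱼ = prior αⱼ + observed count nⱼ.
Posterior concentration: (21.5, 12.5, 14.5), total = 48.5.
P(next = R1 | data) = α_{R1}/Σα = 0.4433.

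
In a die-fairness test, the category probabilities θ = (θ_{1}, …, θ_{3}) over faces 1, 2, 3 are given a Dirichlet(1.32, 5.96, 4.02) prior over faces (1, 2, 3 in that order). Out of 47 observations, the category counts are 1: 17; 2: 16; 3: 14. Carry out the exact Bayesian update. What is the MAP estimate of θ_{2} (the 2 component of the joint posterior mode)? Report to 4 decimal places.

The Dirichlet prior is conjugate to the Multinomial likelihood: each posterior αⱼ = prior αⱼ + observed count nⱼ.
Posterior concentration: (18.32, 21.96, 18.02), total = 58.30.
Joint mode component: (α_{2}−1)/(Σα−K) = 20.96/55.30 = 0.3790.

0.3790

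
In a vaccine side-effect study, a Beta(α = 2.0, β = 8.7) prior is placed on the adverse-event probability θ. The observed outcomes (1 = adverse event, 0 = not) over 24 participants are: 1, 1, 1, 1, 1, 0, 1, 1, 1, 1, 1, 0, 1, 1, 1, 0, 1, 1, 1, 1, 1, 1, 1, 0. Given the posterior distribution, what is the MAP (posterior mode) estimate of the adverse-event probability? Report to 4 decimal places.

The Beta prior is conjugate to a Binomial/Bernoulli likelihood; the update adds successes to α and failures to β.
Posterior: Beta(α+k, β+n−k) = Beta(2.0+20, 8.7+4) = Beta(22.0, 12.7).
Mode of Beta(a,b) for a,b>1 is (a−1)/(a+b−2) = 21.0/32.7 = 0.6422.

0.6422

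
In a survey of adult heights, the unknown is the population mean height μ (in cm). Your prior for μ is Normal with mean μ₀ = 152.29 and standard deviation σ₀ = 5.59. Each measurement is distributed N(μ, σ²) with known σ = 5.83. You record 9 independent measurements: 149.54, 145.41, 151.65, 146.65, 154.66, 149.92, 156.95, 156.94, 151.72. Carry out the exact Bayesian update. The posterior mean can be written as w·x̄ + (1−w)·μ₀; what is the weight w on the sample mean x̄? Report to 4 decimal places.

For Normal data with known variance σ², a Normal(μ₀, σ₀²) prior on μ is conjugate. Posterior precision = 1/σ₀² + n/σ²; posterior mean is the precision-weighted average of μ₀ and x̄.
σ₀² = 5.59² = 31.2481, σ² = 5.83² = 33.9889. Prior precision 1/σ₀² = 1/31.2481; data precision n/σ² = 9/33.9889.
w = (n/σ²)/(1/σ₀² + n/σ²) = n·σ₀²/(σ² + n·σ₀²) = 9·31.2481/(33.9889 + 9·31.2481) = 281.2329/315.2218 = 0.8922.

0.8922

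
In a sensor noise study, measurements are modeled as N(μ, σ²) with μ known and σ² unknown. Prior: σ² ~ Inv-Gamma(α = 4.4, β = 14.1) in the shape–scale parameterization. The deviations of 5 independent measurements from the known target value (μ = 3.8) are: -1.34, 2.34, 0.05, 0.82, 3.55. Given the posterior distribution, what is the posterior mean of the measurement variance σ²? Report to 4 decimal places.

4.1312

With known mean μ and an Inverse-Gamma(α, β) prior on σ², the Normal likelihood is conjugate: posterior is Inv-Gamma(α + n/2, β + Σ(xᵢ−μ)²/2).
Σ(xᵢ−μ)² = (-1.34)² + (2.34)² + (0.05)² + (0.82)² + (3.55)² = 20.5486.
Posterior: Inv-Gamma(4.4 + 5/2, 14.1 + 20.5486/2) = Inv-Gamma(6.90, 24.37430).
E[σ²|data] = β/(α−1) = 24.37430/5.90 = 4.1312.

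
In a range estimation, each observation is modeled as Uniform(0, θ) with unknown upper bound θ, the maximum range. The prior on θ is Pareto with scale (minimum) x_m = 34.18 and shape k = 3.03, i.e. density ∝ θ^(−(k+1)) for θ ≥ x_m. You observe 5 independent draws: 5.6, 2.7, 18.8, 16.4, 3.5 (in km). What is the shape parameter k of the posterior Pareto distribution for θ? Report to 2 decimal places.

8.03

A Pareto(scale x_m, shape k) prior on the upper bound θ of Uniform(0, θ) is conjugate: posterior is Pareto(max(x_m, max xᵢ), k + n).
Sample maximum = 18.8; prior scale x_m = 34.18 → posterior scale = max = 34.18.
Posterior shape = 3.03 + 5 = 8.03.
Posterior shape k = 8.03.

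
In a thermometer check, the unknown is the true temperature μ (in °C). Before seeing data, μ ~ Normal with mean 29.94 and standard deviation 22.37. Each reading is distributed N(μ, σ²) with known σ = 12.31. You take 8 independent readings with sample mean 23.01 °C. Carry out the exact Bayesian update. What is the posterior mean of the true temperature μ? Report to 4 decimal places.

23.2628

For Normal data with known variance σ², a Normal(μ₀, σ₀²) prior on μ is conjugate. Posterior precision = 1/σ₀² + n/σ²; posterior mean is the precision-weighted average of μ₀ and x̄.
n·x̄ = 8·23.01 = 184.08.
σ₀² = 22.37² = 500.4169, σ² = 12.31² = 151.5361; σ² + n·σ₀² = 151.5361 + 8·500.4169 = 4154.8713.
Posterior mean = (μ₀/σ₀² + n·x̄/σ²)/(1/σ₀² + n/σ²) = (σ²·μ₀ + σ₀²·n·x̄)/(σ² + n·σ₀²) = (151.5361·29.94 + 500.4169·184.08)/4154.8713 = 96653.733786/4154.8713 = 23.2628.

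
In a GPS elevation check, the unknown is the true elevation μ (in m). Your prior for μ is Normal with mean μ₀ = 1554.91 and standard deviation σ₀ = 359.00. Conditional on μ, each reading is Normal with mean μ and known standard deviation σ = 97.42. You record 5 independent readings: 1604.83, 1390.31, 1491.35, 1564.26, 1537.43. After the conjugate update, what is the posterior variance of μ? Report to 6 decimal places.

For Normal data with known variance σ², a Normal(μ₀, σ₀²) prior on μ is conjugate. Posterior precision = 1/σ₀² + n/σ²; posterior mean is the precision-weighted average of μ₀ and x̄.
σ₀² = 359.00² = 128881, σ² = 97.42² = 9490.6564; σ² + n·σ₀² = 9490.6564 + 5·128881 = 653895.6564.
Posterior precision = 1/σ₀² + n/σ² = 1/128881 + 5/9490.6564 = (σ² + n·σ₀²)/(σ₀²σ²) = 653895.6564/(128881·9490.6564); posterior variance σₙ² = σ₀²σ²/(σ² + n·σ₀²) = 128881·9490.6564/653895.6564 = 1870.581760.

1870.581760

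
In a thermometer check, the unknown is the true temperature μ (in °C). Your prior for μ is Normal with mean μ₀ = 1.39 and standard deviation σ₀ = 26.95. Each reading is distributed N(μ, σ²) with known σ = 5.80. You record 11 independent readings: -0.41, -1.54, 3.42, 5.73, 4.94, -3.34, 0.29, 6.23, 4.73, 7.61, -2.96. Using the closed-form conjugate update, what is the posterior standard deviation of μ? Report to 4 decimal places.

1.7451

For Normal data with known variance σ², a Normal(μ₀, σ₀²) prior on μ is conjugate. Posterior precision = 1/σ₀² + n/σ²; posterior mean is the precision-weighted average of μ₀ and x̄.
σ₀² = 26.95² = 726.3025, σ² = 5.80² = 33.64; σ² + n·σ₀² = 33.64 + 11·726.3025 = 8022.9675.
Posterior precision = 1/σ₀² + n/σ² = 1/726.3025 + 11/33.64 = (σ² + n·σ₀²)/(σ₀²σ²) = 8022.9675/(726.3025·33.64); posterior variance σₙ² = σ₀²σ²/(σ² + n·σ₀²) = 726.3025·33.64/8022.9675 = 3.045359.
Posterior SD = √σₙ² = √(726.3025·33.64/8022.9675) = 1.7451.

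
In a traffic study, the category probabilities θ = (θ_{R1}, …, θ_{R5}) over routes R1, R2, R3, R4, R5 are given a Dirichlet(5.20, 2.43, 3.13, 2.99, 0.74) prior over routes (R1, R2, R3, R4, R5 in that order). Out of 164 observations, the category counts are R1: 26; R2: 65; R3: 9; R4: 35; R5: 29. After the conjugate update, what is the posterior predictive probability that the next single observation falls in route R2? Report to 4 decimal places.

The Dirichlet prior is conjugate to the Multinomial likelihood: each posterior αⱼ = prior αⱼ + observed count nⱼ.
Posterior concentration: (31.20, 67.43, 12.13, 37.99, 29.74), total = 178.49.
P(next = R2 | data) = α_{R2}/Σα = 0.3778.

0.3778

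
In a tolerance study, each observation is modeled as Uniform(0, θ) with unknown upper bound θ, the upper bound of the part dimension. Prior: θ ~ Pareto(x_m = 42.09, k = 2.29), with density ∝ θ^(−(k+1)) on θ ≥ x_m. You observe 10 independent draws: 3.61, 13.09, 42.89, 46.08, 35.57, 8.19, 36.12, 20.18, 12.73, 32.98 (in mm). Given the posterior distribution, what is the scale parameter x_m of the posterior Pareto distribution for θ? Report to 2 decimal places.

46.08

A Pareto(scale x_m, shape k) prior on the upper bound θ of Uniform(0, θ) is conjugate: posterior is Pareto(max(x_m, max xᵢ), k + n).
Sample maximum = 46.08; prior scale x_m = 42.09 → posterior scale = max = 46.08.
Posterior shape = 2.29 + 10 = 12.29.
Posterior scale x_m = 46.08.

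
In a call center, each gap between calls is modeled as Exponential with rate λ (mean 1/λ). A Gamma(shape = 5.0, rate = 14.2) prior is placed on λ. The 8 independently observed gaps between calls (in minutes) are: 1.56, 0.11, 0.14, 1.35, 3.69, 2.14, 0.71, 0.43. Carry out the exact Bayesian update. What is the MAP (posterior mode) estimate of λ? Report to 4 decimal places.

0.4932

With a Gamma(shape α, rate β) prior on the exponential rate λ, the posterior after n observations with total T = Σxᵢ is Gamma(α+n, β+T).
Sum of observations T = 10.13 minutes; n = 8.
Posterior: Gamma(5.0+8, 14.2+10.13) = Gamma(13.0, 24.33).
Mode = (α−1)/β = 0.4932.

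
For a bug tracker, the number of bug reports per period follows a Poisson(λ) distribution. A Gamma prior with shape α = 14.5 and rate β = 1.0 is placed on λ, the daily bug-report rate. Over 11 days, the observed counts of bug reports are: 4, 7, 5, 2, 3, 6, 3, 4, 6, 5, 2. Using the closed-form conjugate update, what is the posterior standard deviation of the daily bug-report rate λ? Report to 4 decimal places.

With a Gamma(shape α, rate β) prior, the Poisson likelihood is conjugate: the posterior is Gamma(α + ΣXᵢ, β + n).
Sum of counts S = 47 over n = 11 days.
Posterior: Gamma(α+S, β+n) = Gamma(14.5+47, 1.0+11) = Gamma(61.5, 12.0).
SD = √α/β = √61.5/12.0 = 0.6535.

0.6535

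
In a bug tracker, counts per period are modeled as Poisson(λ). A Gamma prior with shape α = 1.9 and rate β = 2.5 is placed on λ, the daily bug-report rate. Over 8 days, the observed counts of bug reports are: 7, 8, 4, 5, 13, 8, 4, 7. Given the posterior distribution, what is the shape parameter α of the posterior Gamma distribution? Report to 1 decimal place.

57.9

With a Gamma(shape α, rate β) prior, the Poisson likelihood is conjugate: the posterior is Gamma(α + ΣXᵢ, β + n).
Sum of counts S = 56 over n = 8 days.
Posterior: Gamma(α+S, β+n) = Gamma(1.9+56, 2.5+8) = Gamma(57.9, 10.5).
Posterior α = 57.9.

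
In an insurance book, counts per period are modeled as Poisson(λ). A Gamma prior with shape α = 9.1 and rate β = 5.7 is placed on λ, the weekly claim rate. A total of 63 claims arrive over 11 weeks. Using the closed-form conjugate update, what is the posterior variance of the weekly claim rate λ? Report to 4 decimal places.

0.2585

With a Gamma(shape α, rate β) prior, the Poisson likelihood is conjugate: the posterior is Gamma(α + ΣXᵢ, β + n).
Posterior: Gamma(α+S, β+n) = Gamma(9.1+63, 5.7+11) = Gamma(72.1, 16.7).
Var = α/β² = 72.1/16.7² = 0.2585.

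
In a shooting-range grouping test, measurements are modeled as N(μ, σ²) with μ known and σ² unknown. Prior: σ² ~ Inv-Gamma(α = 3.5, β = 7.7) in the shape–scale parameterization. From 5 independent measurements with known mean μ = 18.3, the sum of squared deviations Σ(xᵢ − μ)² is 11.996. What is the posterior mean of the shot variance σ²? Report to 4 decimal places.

2.7396

With known mean μ and an Inverse-Gamma(α, β) prior on σ², the Normal likelihood is conjugate: posterior is Inv-Gamma(α + n/2, β + Σ(xᵢ−μ)²/2).
Posterior: Inv-Gamma(3.5 + 5/2, 7.7 + 11.996/2) = Inv-Gamma(6.00, 13.6980).
E[σ²|data] = β/(α−1) = 13.6980/5.00 = 2.7396.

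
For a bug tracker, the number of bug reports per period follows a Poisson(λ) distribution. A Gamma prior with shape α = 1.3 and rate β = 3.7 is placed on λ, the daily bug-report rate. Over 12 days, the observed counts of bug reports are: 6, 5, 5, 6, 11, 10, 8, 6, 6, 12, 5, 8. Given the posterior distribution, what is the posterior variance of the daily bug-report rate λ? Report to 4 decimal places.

0.3623

With a Gamma(shape α, rate β) prior, the Poisson likelihood is conjugate: the posterior is Gamma(α + ΣXᵢ, β + n).
Sum of counts S = 88 over n = 12 days.
Posterior: Gamma(α+S, β+n) = Gamma(1.3+88, 3.7+12) = Gamma(89.3, 15.7).
Var = α/β² = 89.3/15.7² = 0.3623.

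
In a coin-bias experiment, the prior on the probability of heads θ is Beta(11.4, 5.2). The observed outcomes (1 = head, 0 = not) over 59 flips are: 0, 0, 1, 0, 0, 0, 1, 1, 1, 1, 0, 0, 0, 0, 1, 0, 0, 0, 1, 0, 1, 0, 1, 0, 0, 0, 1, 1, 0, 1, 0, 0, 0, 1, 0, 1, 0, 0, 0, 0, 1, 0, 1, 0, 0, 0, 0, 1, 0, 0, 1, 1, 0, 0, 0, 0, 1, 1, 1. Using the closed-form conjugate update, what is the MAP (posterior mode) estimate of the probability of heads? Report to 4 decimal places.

The Beta prior is conjugate to a Binomial/Bernoulli likelihood; the update adds successes to α and failures to β.
Posterior: Beta(α+k, β+n−k) = Beta(11.4+22, 5.2+37) = Beta(33.4, 42.2).
Mode of Beta(a,b) for a,b>1 is (a−1)/(a+b−2) = 32.4/73.6 = 0.4402.

0.4402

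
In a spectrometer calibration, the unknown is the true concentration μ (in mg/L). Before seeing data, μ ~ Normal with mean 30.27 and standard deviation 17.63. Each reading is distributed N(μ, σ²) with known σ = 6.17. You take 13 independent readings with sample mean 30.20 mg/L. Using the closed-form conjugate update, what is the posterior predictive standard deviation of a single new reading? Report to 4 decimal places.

6.4008

For Normal data with known variance σ², a Normal(μ₀, σ₀²) prior on μ is conjugate. Posterior precision = 1/σ₀² + n/σ²; posterior mean is the precision-weighted average of μ₀ and x̄.
σ₀² = 17.63² = 310.8169, σ² = 6.17² = 38.0689; σ² + n·σ₀² = 38.0689 + 13·310.8169 = 4078.6886.
Posterior precision = 1/σ₀² + n/σ² = 1/310.8169 + 13/38.0689 = (σ² + n·σ₀²)/(σ₀²σ²) = 4078.6886/(310.8169·38.0689); posterior variance σₙ² = σ₀²σ²/(σ² + n·σ₀²) = 310.8169·38.0689/4078.6886 = 2.901045.
Predictive variance for one new observation = σₙ² + σ² = 310.8169·38.0689/4078.6886 + 38.0689 = σ²·(σ₀² + 4078.6886)/4078.6886 = 38.0689·4389.5055/4078.6886 = 40.969945; SD = √(38.0689·4389.5055/4078.6886) = 6.4008.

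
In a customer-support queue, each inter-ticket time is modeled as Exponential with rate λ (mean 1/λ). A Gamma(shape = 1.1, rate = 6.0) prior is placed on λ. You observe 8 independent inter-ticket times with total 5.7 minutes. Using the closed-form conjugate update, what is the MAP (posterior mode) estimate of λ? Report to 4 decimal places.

0.6923

With a Gamma(shape α, rate β) prior on the exponential rate λ, the posterior after n observations with total T = Σxᵢ is Gamma(α+n, β+T).
Posterior: Gamma(1.1+8, 6.0+5.7) = Gamma(9.1, 11.7).
Mode = (α−1)/β = 0.6923.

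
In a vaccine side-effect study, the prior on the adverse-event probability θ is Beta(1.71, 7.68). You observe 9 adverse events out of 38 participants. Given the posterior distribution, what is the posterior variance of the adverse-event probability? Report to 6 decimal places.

The Beta prior is conjugate to a Binomial/Bernoulli likelihood; the update adds successes to α and failures to β.
Posterior: Beta(α+k, β+n−k) = Beta(1.71+9, 7.68+29) = Beta(10.71, 36.68).
Var = αβ/((α+β)²(α+β+1)) = 10.71·36.68/(47.39²·48.39) = 0.003615.

0.003615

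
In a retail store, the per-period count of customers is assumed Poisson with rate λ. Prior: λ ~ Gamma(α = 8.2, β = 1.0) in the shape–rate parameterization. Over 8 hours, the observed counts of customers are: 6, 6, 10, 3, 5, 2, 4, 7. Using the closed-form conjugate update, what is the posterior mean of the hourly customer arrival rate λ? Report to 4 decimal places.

With a Gamma(shape α, rate β) prior, the Poisson likelihood is conjugate: the posterior is Gamma(α + ΣXᵢ, β + n).
Sum of counts S = 43 over n = 8 hours.
Posterior: Gamma(α+S, β+n) = Gamma(8.2+43, 1.0+8) = Gamma(51.2, 9.0).
Posterior mean = α/β = 51.2/9.0 = 5.6889.

5.6889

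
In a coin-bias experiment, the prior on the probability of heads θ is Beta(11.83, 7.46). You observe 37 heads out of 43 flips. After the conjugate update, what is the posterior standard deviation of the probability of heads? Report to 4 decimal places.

0.0517

The Beta prior is conjugate to a Binomial/Bernoulli likelihood; the update adds successes to α and failures to β.
Posterior: Beta(α+k, β+n−k) = Beta(11.83+37, 7.46+6) = Beta(48.83, 13.46).
Var = αβ/((α+β)²(α+β+1)) = 48.83·13.46/(62.29²·63.29) = 0.00267646; SD = √0.00267646 = 0.0517.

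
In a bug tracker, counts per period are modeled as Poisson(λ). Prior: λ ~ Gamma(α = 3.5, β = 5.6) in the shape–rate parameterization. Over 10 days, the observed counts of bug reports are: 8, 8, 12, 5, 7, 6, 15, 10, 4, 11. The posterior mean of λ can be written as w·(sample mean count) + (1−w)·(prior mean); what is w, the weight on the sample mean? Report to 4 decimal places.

0.6410

With a Gamma(shape α, rate β) prior, the Poisson likelihood is conjugate: the posterior is Gamma(α + ΣXᵢ, β + n).
Posterior mean = (α₀+S)/(β₀+n) = [n/(β₀+n)]·(S/n) + [β₀/(β₀+n)]·(α₀/β₀), so only n and β₀ enter the weight.
Weight on data w = n/(β₀+n) = 10/(5.6+10) = 10/15.6 = 0.6410.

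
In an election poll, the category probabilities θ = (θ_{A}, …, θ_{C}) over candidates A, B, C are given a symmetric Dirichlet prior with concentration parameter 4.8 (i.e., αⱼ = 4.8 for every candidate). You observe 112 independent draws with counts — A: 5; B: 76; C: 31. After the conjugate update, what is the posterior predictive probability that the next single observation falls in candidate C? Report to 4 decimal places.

The Dirichlet prior is conjugate to the Multinomial likelihood: each posterior αⱼ = prior αⱼ + observed count nⱼ.
Posterior concentration: (9.8, 80.8, 35.8), total = 126.4.
P(next = C | data) = α_{C}/Σα = 0.2832.

0.2832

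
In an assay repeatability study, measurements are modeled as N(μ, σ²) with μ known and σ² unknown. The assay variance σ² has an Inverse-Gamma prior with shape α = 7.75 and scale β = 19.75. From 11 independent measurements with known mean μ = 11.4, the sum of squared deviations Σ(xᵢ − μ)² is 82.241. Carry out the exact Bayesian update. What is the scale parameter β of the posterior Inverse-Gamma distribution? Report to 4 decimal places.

With known mean μ and an Inverse-Gamma(α, β) prior on σ², the Normal likelihood is conjugate: posterior is Inv-Gamma(α + n/2, β + Σ(xᵢ−μ)²/2).
Posterior: Inv-Gamma(7.75 + 11/2, 19.75 + 82.241/2) = Inv-Gamma(13.25, 60.8705).
Posterior β = 60.8705.

60.8705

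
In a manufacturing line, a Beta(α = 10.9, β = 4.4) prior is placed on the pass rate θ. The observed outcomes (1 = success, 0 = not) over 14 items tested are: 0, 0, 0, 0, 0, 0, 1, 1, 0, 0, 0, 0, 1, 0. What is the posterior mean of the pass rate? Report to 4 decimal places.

0.4744

The Beta prior is conjugate to a Binomial/Bernoulli likelihood; the update adds successes to α and failures to β.
Posterior: Beta(α+k, β+n−k) = Beta(10.9+3, 4.4+11) = Beta(13.9, 15.4).
Posterior mean = α/(α+β) = 13.9/29.3 = 0.4744.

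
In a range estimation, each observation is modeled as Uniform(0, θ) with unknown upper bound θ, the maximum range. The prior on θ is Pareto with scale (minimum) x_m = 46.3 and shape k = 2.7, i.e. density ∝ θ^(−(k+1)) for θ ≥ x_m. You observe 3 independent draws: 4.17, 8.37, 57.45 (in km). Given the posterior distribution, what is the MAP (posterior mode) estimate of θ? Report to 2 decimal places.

A Pareto(scale x_m, shape k) prior on the upper bound θ of Uniform(0, θ) is conjugate: posterior is Pareto(max(x_m, max xᵢ), k + n).
Sample maximum = 57.45; prior scale x_m = 46.3 → posterior scale = max = 57.45.
Posterior shape = 2.7 + 3 = 5.7.
The Pareto density is decreasing on [x_m, ∞), so the mode is x_m = 57.45.

57.45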